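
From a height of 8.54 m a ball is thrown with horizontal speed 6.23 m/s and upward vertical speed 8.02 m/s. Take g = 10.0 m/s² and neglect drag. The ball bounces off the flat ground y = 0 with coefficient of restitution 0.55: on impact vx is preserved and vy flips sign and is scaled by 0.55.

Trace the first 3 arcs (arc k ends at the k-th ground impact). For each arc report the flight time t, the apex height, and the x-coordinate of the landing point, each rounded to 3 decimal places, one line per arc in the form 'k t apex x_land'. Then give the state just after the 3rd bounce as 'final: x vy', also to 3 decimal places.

Arc 1: start y=8.540, vy=8.020 → t=2.335, apex=11.756, x_land=14.549, impact vy=-15.334
  bounce: vy ← 0.55·15.334 = 8.433
Arc 2: start y=0.000, vy=8.433 → t=1.687, apex=3.556, x_land=25.057, impact vy=-8.433
  bounce: vy ← 0.55·8.433 = 4.638
Arc 3: start y=0.000, vy=4.638 → t=0.928, apex=1.076, x_land=30.837, impact vy=-4.638
  bounce: vy ← 0.55·4.638 = 2.551

1 2.335 11.756 14.549
2 1.687 3.556 25.057
3 0.928 1.076 30.837
final: 30.837 2.551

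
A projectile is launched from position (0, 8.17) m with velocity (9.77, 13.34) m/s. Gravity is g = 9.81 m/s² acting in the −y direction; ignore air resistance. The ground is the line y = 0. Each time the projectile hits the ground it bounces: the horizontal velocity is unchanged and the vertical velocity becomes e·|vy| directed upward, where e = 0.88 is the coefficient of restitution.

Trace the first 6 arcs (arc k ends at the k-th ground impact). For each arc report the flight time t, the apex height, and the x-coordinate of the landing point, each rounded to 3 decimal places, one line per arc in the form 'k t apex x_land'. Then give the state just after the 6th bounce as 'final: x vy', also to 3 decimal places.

1 3.235 17.240 31.602
2 3.300 13.351 63.839
3 2.904 10.339 92.208
4 2.555 8.006 117.173
5 2.249 6.200 139.142
6 1.979 4.801 158.474
final: 158.474 8.541

Arc 1: start y=8.170, vy=13.340 → t=3.235, apex=17.240, x_land=31.602, impact vy=-18.392
  bounce: vy ← 0.88·18.392 = 16.185
Arc 2: start y=0.000, vy=16.185 → t=3.300, apex=13.351, x_land=63.839, impact vy=-16.185
  bounce: vy ← 0.88·16.185 = 14.242
Arc 3: start y=0.000, vy=14.242 → t=2.904, apex=10.339, x_land=92.208, impact vy=-14.242
  bounce: vy ← 0.88·14.242 = 12.533
Arc 4: start y=0.000, vy=12.533 → t=2.555, apex=8.006, x_land=117.173, impact vy=-12.533
  bounce: vy ← 0.88·12.533 = 11.029
Arc 5: start y=0.000, vy=11.029 → t=2.249, apex=6.200, x_land=139.142, impact vy=-11.029
  bounce: vy ← 0.88·11.029 = 9.706
Arc 6: start y=0.000, vy=9.706 → t=1.979, apex=4.801, x_land=158.474, impact vy=-9.706
  bounce: vy ← 0.88·9.706 = 8.541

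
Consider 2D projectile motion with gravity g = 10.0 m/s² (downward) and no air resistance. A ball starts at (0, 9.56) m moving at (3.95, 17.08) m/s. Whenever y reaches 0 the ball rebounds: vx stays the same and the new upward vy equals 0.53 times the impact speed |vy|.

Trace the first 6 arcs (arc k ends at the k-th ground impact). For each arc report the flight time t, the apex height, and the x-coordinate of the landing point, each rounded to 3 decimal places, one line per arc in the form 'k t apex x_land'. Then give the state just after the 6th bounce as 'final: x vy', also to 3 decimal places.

Arc 1: start y=9.560, vy=17.080 → t=3.906, apex=24.146, x_land=15.427, impact vy=-21.976
  bounce: vy ← 0.53·21.976 = 11.647
Arc 2: start y=0.000, vy=11.647 → t=2.329, apex=6.783, x_land=24.628, impact vy=-11.647
  bounce: vy ← 0.53·11.647 = 6.173
Arc 3: start y=0.000, vy=6.173 → t=1.235, apex=1.905, x_land=29.505, impact vy=-6.173
  bounce: vy ← 0.53·6.173 = 3.272
Arc 4: start y=0.000, vy=3.272 → t=0.654, apex=0.535, x_land=32.089, impact vy=-3.272
  bounce: vy ← 0.53·3.272 = 1.734
Arc 5: start y=0.000, vy=1.734 → t=0.347, apex=0.150, x_land=33.459, impact vy=-1.734
  bounce: vy ← 0.53·1.734 = 0.919
Arc 6: start y=0.000, vy=0.919 → t=0.184, apex=0.042, x_land=34.185, impact vy=-0.919
  bounce: vy ← 0.53·0.919 = 0.487

1 3.906 24.146 15.427
2 2.329 6.783 24.628
3 1.235 1.905 29.505
4 0.654 0.535 32.089
5 0.347 0.150 33.459
6 0.184 0.042 34.185
final: 34.185 0.487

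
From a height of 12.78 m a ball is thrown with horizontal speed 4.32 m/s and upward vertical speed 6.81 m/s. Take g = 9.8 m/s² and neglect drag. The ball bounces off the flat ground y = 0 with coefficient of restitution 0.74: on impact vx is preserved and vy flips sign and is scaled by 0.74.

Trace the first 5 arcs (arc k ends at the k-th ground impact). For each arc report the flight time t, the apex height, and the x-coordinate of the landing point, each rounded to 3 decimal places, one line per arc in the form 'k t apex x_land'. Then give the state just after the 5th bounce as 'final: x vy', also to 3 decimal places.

Arc 1: start y=12.780, vy=6.810 → t=2.453, apex=15.146, x_land=10.597, impact vy=-17.230
  bounce: vy ← 0.74·17.230 = 12.750
Arc 2: start y=0.000, vy=12.750 → t=2.602, apex=8.294, x_land=21.838, impact vy=-12.750
  bounce: vy ← 0.74·12.750 = 9.435
Arc 3: start y=0.000, vy=9.435 → t=1.926, apex=4.542, x_land=30.156, impact vy=-9.435
  bounce: vy ← 0.74·9.435 = 6.982
Arc 4: start y=0.000, vy=6.982 → t=1.425, apex=2.487, x_land=36.312, impact vy=-6.982
  bounce: vy ← 0.74·6.982 = 5.167
Arc 5: start y=0.000, vy=5.167 → t=1.054, apex=1.362, x_land=40.867, impact vy=-5.167
  bounce: vy ← 0.74·5.167 = 3.823

1 2.453 15.146 10.597
2 2.602 8.294 21.838
3 1.926 4.542 30.156
4 1.425 2.487 36.312
5 1.054 1.362 40.867
final: 40.867 3.823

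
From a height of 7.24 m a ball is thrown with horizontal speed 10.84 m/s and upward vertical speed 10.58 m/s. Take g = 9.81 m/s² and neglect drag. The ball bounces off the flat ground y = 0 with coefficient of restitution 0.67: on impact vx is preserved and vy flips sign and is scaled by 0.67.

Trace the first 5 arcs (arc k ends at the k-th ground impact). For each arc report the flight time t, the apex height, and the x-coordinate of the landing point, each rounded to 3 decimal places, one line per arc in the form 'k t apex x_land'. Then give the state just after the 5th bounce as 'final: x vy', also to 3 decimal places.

1 2.703 12.945 29.301
2 2.177 5.811 52.899
3 1.459 2.609 68.709
4 0.977 1.171 79.302
5 0.655 0.526 86.399
final: 86.399 2.152

Arc 1: start y=7.240, vy=10.580 → t=2.703, apex=12.945, x_land=29.301, impact vy=-15.937
  bounce: vy ← 0.67·15.937 = 10.678
Arc 2: start y=0.000, vy=10.678 → t=2.177, apex=5.811, x_land=52.899, impact vy=-10.678
  bounce: vy ← 0.67·10.678 = 7.154
Arc 3: start y=0.000, vy=7.154 → t=1.459, apex=2.609, x_land=68.709, impact vy=-7.154
  bounce: vy ← 0.67·7.154 = 4.793
Arc 4: start y=0.000, vy=4.793 → t=0.977, apex=1.171, x_land=79.302, impact vy=-4.793
  bounce: vy ← 0.67·4.793 = 3.211
Arc 5: start y=0.000, vy=3.211 → t=0.655, apex=0.526, x_land=86.399, impact vy=-3.211
  bounce: vy ← 0.67·3.211 = 2.152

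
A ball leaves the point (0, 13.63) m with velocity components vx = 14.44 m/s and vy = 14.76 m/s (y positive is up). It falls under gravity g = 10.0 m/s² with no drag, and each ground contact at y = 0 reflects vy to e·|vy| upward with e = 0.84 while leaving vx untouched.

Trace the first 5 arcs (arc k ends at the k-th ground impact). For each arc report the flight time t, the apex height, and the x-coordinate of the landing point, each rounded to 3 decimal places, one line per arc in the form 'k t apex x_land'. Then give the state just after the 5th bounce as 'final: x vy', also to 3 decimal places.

1 3.691 24.523 53.293
2 3.721 17.303 107.018
3 3.125 12.209 152.147
4 2.625 8.615 190.055
5 2.205 6.079 221.898
final: 221.898 9.262

Arc 1: start y=13.630, vy=14.760 → t=3.691, apex=24.523, x_land=53.293, impact vy=-22.146
  bounce: vy ← 0.84·22.146 = 18.603
Arc 2: start y=0.000, vy=18.603 → t=3.721, apex=17.303, x_land=107.018, impact vy=-18.603
  bounce: vy ← 0.84·18.603 = 15.626
Arc 3: start y=0.000, vy=15.626 → t=3.125, apex=12.209, x_land=152.147, impact vy=-15.626
  bounce: vy ← 0.84·15.626 = 13.126
Arc 4: start y=0.000, vy=13.126 → t=2.625, apex=8.615, x_land=190.055, impact vy=-13.126
  bounce: vy ← 0.84·13.126 = 11.026
Arc 5: start y=0.000, vy=11.026 → t=2.205, apex=6.079, x_land=221.898, impact vy=-11.026
  bounce: vy ← 0.84·11.026 = 9.262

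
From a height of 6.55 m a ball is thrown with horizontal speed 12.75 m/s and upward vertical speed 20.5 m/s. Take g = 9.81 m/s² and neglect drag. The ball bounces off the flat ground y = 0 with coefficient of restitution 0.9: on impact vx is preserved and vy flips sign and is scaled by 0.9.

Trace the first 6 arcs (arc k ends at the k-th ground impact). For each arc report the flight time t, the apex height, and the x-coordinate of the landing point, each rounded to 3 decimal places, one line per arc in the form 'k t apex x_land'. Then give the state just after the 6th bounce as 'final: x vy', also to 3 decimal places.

Arc 1: start y=6.550, vy=20.500 → t=4.478, apex=27.969, x_land=57.090, impact vy=-23.426
  bounce: vy ← 0.9·23.426 = 21.083
Arc 2: start y=0.000, vy=21.083 → t=4.298, apex=22.655, x_land=111.893, impact vy=-21.083
  bounce: vy ← 0.9·21.083 = 18.975
Arc 3: start y=0.000, vy=18.975 → t=3.868, apex=18.351, x_land=161.216, impact vy=-18.975
  bounce: vy ← 0.9·18.975 = 17.077
Arc 4: start y=0.000, vy=17.077 → t=3.482, apex=14.864, x_land=205.606, impact vy=-17.077
  bounce: vy ← 0.9·17.077 = 15.370
Arc 5: start y=0.000, vy=15.370 → t=3.133, apex=12.040, x_land=245.558, impact vy=-15.370
  bounce: vy ← 0.9·15.370 = 13.833
Arc 6: start y=0.000, vy=13.833 → t=2.820, apex=9.752, x_land=281.514, impact vy=-13.833
  bounce: vy ← 0.9·13.833 = 12.449

1 4.478 27.969 57.090
2 4.298 22.655 111.893
3 3.868 18.351 161.216
4 3.482 14.864 205.606
5 3.133 12.040 245.558
6 2.820 9.752 281.514
final: 281.514 12.449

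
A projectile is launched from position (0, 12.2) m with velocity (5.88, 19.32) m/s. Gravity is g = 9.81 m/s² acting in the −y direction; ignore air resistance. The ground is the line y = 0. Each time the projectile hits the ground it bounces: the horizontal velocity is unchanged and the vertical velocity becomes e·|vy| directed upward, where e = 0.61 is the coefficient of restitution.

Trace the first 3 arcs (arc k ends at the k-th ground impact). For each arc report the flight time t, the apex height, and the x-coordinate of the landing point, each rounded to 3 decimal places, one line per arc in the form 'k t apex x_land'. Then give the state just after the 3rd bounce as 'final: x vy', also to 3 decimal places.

Arc 1: start y=12.200, vy=19.320 → t=4.492, apex=31.225, x_land=26.416, impact vy=-24.751
  bounce: vy ← 0.61·24.751 = 15.098
Arc 2: start y=0.000, vy=15.098 → t=3.078, apex=11.619, x_land=44.515, impact vy=-15.098
  bounce: vy ← 0.61·15.098 = 9.210
Arc 3: start y=0.000, vy=9.210 → t=1.878, apex=4.323, x_land=55.556, impact vy=-9.210
  bounce: vy ← 0.61·9.210 = 5.618

1 4.492 31.225 26.416
2 3.078 11.619 44.515
3 1.878 4.323 55.556
final: 55.556 5.618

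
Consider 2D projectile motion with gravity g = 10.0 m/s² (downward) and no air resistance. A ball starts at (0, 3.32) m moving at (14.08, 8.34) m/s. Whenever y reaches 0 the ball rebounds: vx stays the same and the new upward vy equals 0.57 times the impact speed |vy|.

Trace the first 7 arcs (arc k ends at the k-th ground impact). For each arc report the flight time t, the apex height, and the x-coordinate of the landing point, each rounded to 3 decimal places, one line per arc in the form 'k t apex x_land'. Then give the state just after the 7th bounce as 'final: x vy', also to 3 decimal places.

Arc 1: start y=3.320, vy=8.340 → t=2.000, apex=6.798, x_land=28.160, impact vy=-11.660
  bounce: vy ← 0.57·11.660 = 6.646
Arc 2: start y=0.000, vy=6.646 → t=1.329, apex=2.209, x_land=46.876, impact vy=-6.646
  bounce: vy ← 0.57·6.646 = 3.788
Arc 3: start y=0.000, vy=3.788 → t=0.758, apex=0.718, x_land=57.544, impact vy=-3.788
  bounce: vy ← 0.57·3.788 = 2.159
Arc 4: start y=0.000, vy=2.159 → t=0.432, apex=0.233, x_land=63.624, impact vy=-2.159
  bounce: vy ← 0.57·2.159 = 1.231
Arc 5: start y=0.000, vy=1.231 → t=0.246, apex=0.076, x_land=67.090, impact vy=-1.231
  bounce: vy ← 0.57·1.231 = 0.702
Arc 6: start y=0.000, vy=0.702 → t=0.140, apex=0.025, x_land=69.066, impact vy=-0.702
  bounce: vy ← 0.57·0.702 = 0.400
Arc 7: start y=0.000, vy=0.400 → t=0.080, apex=0.008, x_land=70.192, impact vy=-0.400
  bounce: vy ← 0.57·0.400 = 0.228

1 2.000 6.798 28.160
2 1.329 2.209 46.876
3 0.758 0.718 57.544
4 0.432 0.233 63.624
5 0.246 0.076 67.090
6 0.140 0.025 69.066
7 0.080 0.008 70.192
final: 70.192 0.228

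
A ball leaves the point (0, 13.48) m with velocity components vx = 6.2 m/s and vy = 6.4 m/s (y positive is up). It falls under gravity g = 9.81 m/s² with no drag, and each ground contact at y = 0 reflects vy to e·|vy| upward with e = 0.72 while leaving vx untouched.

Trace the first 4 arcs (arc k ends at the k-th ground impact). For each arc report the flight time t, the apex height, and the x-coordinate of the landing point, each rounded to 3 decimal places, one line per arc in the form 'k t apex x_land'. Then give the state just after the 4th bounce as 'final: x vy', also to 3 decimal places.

Arc 1: start y=13.480, vy=6.400 → t=2.434, apex=15.568, x_land=15.090, impact vy=-17.477
  bounce: vy ← 0.72·17.477 = 12.583
Arc 2: start y=0.000, vy=12.583 → t=2.565, apex=8.070, x_land=30.996, impact vy=-12.583
  bounce: vy ← 0.72·12.583 = 9.060
Arc 3: start y=0.000, vy=9.060 → t=1.847, apex=4.184, x_land=42.448, impact vy=-9.060
  bounce: vy ← 0.72·9.060 = 6.523
Arc 4: start y=0.000, vy=6.523 → t=1.330, apex=2.169, x_land=50.693, impact vy=-6.523
  bounce: vy ← 0.72·6.523 = 4.697

1 2.434 15.568 15.090
2 2.565 8.070 30.996
3 1.847 4.184 42.448
4 1.330 2.169 50.693
final: 50.693 4.697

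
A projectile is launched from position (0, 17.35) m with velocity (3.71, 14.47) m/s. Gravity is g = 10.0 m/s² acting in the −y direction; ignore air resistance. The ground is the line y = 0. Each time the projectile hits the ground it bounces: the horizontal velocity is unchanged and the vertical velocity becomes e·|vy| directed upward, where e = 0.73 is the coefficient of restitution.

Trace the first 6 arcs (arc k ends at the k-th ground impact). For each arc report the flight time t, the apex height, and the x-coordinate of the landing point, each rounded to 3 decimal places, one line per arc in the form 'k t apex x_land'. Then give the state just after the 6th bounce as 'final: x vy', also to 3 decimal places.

1 3.806 27.819 14.119
2 3.444 14.825 26.896
3 2.514 7.900 36.223
4 1.835 4.210 43.031
5 1.340 2.243 48.002
6 0.978 1.196 51.630
final: 51.630 3.570

Arc 1: start y=17.350, vy=14.470 → t=3.806, apex=27.819, x_land=14.119, impact vy=-23.588
  bounce: vy ← 0.73·23.588 = 17.219
Arc 2: start y=0.000, vy=17.219 → t=3.444, apex=14.825, x_land=26.896, impact vy=-17.219
  bounce: vy ← 0.73·17.219 = 12.570
Arc 3: start y=0.000, vy=12.570 → t=2.514, apex=7.900, x_land=36.223, impact vy=-12.570
  bounce: vy ← 0.73·12.570 = 9.176
Arc 4: start y=0.000, vy=9.176 → t=1.835, apex=4.210, x_land=43.031, impact vy=-9.176
  bounce: vy ← 0.73·9.176 = 6.698
Arc 5: start y=0.000, vy=6.698 → t=1.340, apex=2.243, x_land=48.002, impact vy=-6.698
  bounce: vy ← 0.73·6.698 = 4.890
Arc 6: start y=0.000, vy=4.890 → t=0.978, apex=1.196, x_land=51.630, impact vy=-4.890
  bounce: vy ← 0.73·4.890 = 3.570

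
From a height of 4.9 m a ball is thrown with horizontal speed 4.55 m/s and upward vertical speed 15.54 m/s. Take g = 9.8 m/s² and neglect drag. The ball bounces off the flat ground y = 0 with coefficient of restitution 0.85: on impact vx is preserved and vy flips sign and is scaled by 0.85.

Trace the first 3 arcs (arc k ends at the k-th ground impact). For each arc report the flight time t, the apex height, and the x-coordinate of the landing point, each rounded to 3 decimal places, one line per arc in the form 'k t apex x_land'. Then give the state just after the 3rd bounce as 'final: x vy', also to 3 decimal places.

1 3.460 17.221 15.745
2 3.187 12.442 30.246
3 2.709 8.989 42.571
final: 42.571 11.283

Arc 1: start y=4.900, vy=15.540 → t=3.460, apex=17.221, x_land=15.745, impact vy=-18.372
  bounce: vy ← 0.85·18.372 = 15.616
Arc 2: start y=0.000, vy=15.616 → t=3.187, apex=12.442, x_land=30.246, impact vy=-15.616
  bounce: vy ← 0.85·15.616 = 13.274
Arc 3: start y=0.000, vy=13.274 → t=2.709, apex=8.989, x_land=42.571, impact vy=-13.274
  bounce: vy ← 0.85·13.274 = 11.283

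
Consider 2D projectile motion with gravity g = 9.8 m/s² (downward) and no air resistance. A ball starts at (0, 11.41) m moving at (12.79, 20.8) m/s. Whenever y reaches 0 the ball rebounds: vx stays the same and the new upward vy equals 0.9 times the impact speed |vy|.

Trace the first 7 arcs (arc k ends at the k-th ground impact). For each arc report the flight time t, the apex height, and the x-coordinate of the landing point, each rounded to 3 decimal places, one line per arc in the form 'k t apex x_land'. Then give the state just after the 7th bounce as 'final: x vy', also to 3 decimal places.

1 4.737 33.483 60.580
2 4.705 27.122 120.761
3 4.235 21.969 174.924
4 3.811 17.794 223.671
5 3.430 14.414 267.543
6 3.087 11.675 307.028
7 2.778 9.457 342.564
final: 342.564 12.253

Arc 1: start y=11.410, vy=20.800 → t=4.737, apex=33.483, x_land=60.580, impact vy=-25.618
  bounce: vy ← 0.9·25.618 = 23.056
Arc 2: start y=0.000, vy=23.056 → t=4.705, apex=27.122, x_land=120.761, impact vy=-23.056
  bounce: vy ← 0.9·23.056 = 20.750
Arc 3: start y=0.000, vy=20.750 → t=4.235, apex=21.969, x_land=174.924, impact vy=-20.750
  bounce: vy ← 0.9·20.750 = 18.675
Arc 4: start y=0.000, vy=18.675 → t=3.811, apex=17.794, x_land=223.671, impact vy=-18.675
  bounce: vy ← 0.9·18.675 = 16.808
Arc 5: start y=0.000, vy=16.808 → t=3.430, apex=14.414, x_land=267.543, impact vy=-16.808
  bounce: vy ← 0.9·16.808 = 15.127
Arc 6: start y=0.000, vy=15.127 → t=3.087, apex=11.675, x_land=307.028, impact vy=-15.127
  bounce: vy ← 0.9·15.127 = 13.614
Arc 7: start y=0.000, vy=13.614 → t=2.778, apex=9.457, x_land=342.564, impact vy=-13.614
  bounce: vy ← 0.9·13.614 = 12.253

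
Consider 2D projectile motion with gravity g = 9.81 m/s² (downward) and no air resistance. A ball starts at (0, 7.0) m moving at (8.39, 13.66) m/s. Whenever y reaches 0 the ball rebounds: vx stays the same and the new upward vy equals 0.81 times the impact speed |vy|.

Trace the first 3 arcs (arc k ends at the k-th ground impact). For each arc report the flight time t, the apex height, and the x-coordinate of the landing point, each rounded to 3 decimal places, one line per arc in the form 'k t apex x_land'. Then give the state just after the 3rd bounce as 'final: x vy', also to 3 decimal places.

Arc 1: start y=7.000, vy=13.660 → t=3.227, apex=16.510, x_land=27.076, impact vy=-17.998
  bounce: vy ← 0.81·17.998 = 14.579
Arc 2: start y=0.000, vy=14.579 → t=2.972, apex=10.833, x_land=52.012, impact vy=-14.579
  bounce: vy ← 0.81·14.579 = 11.809
Arc 3: start y=0.000, vy=11.809 → t=2.407, apex=7.107, x_land=72.211, impact vy=-11.809
  bounce: vy ← 0.81·11.809 = 9.565

1 3.227 16.510 27.076
2 2.972 10.833 52.012
3 2.407 7.107 72.211
final: 72.211 9.565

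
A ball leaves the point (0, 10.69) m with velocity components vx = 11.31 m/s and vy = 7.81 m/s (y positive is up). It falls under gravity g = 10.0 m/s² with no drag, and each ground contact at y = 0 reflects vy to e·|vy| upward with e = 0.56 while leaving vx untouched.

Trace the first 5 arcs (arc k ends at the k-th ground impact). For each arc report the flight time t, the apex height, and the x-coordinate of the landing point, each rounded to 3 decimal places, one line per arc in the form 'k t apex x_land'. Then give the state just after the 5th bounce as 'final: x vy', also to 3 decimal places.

1 2.439 13.740 27.582
2 1.857 4.309 48.580
3 1.040 1.351 60.339
4 0.582 0.424 66.924
5 0.326 0.133 70.612
final: 70.612 0.913

Arc 1: start y=10.690, vy=7.810 → t=2.439, apex=13.740, x_land=27.582, impact vy=-16.577
  bounce: vy ← 0.56·16.577 = 9.283
Arc 2: start y=0.000, vy=9.283 → t=1.857, apex=4.309, x_land=48.580, impact vy=-9.283
  bounce: vy ← 0.56·9.283 = 5.199
Arc 3: start y=0.000, vy=5.199 → t=1.040, apex=1.351, x_land=60.339, impact vy=-5.199
  bounce: vy ← 0.56·5.199 = 2.911
Arc 4: start y=0.000, vy=2.911 → t=0.582, apex=0.424, x_land=66.924, impact vy=-2.911
  bounce: vy ← 0.56·2.911 = 1.630
Arc 5: start y=0.000, vy=1.630 → t=0.326, apex=0.133, x_land=70.612, impact vy=-1.630
  bounce: vy ← 0.56·1.630 = 0.913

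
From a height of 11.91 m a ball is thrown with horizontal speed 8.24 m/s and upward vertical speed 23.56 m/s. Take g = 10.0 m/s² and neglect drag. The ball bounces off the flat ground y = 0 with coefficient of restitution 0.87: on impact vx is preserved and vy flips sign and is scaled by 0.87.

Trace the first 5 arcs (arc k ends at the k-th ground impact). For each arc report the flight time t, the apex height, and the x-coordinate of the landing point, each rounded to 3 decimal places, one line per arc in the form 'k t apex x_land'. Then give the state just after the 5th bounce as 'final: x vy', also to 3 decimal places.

Arc 1: start y=11.910, vy=23.560 → t=5.173, apex=39.664, x_land=42.621, impact vy=-28.165
  bounce: vy ← 0.87·28.165 = 24.504
Arc 2: start y=0.000, vy=24.504 → t=4.901, apex=30.021, x_land=83.004, impact vy=-24.504
  bounce: vy ← 0.87·24.504 = 21.318
Arc 3: start y=0.000, vy=21.318 → t=4.264, apex=22.723, x_land=118.136, impact vy=-21.318
  bounce: vy ← 0.87·21.318 = 18.547
Arc 4: start y=0.000, vy=18.547 → t=3.709, apex=17.199, x_land=148.701, impact vy=-18.547
  bounce: vy ← 0.87·18.547 = 16.136
Arc 5: start y=0.000, vy=16.136 → t=3.227, apex=13.018, x_land=175.293, impact vy=-16.136
  bounce: vy ← 0.87·16.136 = 14.038

1 5.173 39.664 42.621
2 4.901 30.021 83.004
3 4.264 22.723 118.136
4 3.709 17.199 148.701
5 3.227 13.018 175.293
final: 175.293 14.038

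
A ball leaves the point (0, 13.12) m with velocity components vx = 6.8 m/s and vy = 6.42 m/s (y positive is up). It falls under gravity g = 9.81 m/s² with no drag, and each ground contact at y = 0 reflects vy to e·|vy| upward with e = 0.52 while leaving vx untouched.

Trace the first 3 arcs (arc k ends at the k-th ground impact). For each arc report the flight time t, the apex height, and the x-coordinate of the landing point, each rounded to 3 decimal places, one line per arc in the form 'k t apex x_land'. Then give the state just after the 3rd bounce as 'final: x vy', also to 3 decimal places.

1 2.416 15.221 16.429
2 1.832 4.116 28.887
3 0.953 1.113 35.365
final: 35.365 2.430

Arc 1: start y=13.120, vy=6.420 → t=2.416, apex=15.221, x_land=16.429, impact vy=-17.281
  bounce: vy ← 0.52·17.281 = 8.986
Arc 2: start y=0.000, vy=8.986 → t=1.832, apex=4.116, x_land=28.887, impact vy=-8.986
  bounce: vy ← 0.52·8.986 = 4.673
Arc 3: start y=0.000, vy=4.673 → t=0.953, apex=1.113, x_land=35.365, impact vy=-4.673
  bounce: vy ← 0.52·4.673 = 2.430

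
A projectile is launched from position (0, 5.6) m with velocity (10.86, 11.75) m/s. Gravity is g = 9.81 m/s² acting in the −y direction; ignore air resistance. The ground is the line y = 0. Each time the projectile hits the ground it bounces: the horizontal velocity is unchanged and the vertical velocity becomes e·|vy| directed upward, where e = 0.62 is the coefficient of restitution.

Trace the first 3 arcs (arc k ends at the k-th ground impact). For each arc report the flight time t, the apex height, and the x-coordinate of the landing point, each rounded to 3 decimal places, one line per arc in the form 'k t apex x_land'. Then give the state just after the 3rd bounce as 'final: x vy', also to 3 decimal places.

1 2.803 12.637 30.439
2 1.990 4.858 52.054
3 1.234 1.867 65.455
final: 65.455 3.753

Arc 1: start y=5.600, vy=11.750 → t=2.803, apex=12.637, x_land=30.439, impact vy=-15.746
  bounce: vy ← 0.62·15.746 = 9.762
Arc 2: start y=0.000, vy=9.762 → t=1.990, apex=4.858, x_land=52.054, impact vy=-9.762
  bounce: vy ← 0.62·9.762 = 6.053
Arc 3: start y=0.000, vy=6.053 → t=1.234, apex=1.867, x_land=65.455, impact vy=-6.053
  bounce: vy ← 0.62·6.053 = 3.753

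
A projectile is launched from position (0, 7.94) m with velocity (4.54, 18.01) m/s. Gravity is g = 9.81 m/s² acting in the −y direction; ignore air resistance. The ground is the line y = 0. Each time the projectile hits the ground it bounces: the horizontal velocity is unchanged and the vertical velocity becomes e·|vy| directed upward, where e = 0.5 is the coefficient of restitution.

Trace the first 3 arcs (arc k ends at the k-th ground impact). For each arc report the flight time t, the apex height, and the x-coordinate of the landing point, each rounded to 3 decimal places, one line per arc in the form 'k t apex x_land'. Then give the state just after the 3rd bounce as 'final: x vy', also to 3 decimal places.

Arc 1: start y=7.940, vy=18.010 → t=4.070, apex=24.472, x_land=18.476, impact vy=-21.912
  bounce: vy ← 0.5·21.912 = 10.956
Arc 2: start y=0.000, vy=10.956 → t=2.234, apex=6.118, x_land=28.616, impact vy=-10.956
  bounce: vy ← 0.5·10.956 = 5.478
Arc 3: start y=0.000, vy=5.478 → t=1.117, apex=1.530, x_land=33.687, impact vy=-5.478
  bounce: vy ← 0.5·5.478 = 2.739

1 4.070 24.472 18.476
2 2.234 6.118 28.616
3 1.117 1.530 33.687
final: 33.687 2.739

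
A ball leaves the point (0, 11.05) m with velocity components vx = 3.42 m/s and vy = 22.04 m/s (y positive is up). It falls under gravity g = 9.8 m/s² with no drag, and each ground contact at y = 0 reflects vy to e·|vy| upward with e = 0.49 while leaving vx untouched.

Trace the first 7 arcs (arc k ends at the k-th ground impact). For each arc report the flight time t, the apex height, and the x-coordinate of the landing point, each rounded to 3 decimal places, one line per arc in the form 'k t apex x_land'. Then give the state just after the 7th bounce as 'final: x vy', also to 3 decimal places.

Arc 1: start y=11.050, vy=22.040 → t=4.953, apex=35.834, x_land=16.940, impact vy=-26.502
  bounce: vy ← 0.49·26.502 = 12.986
Arc 2: start y=0.000, vy=12.986 → t=2.650, apex=8.604, x_land=26.004, impact vy=-12.986
  bounce: vy ← 0.49·12.986 = 6.363
Arc 3: start y=0.000, vy=6.363 → t=1.299, apex=2.066, x_land=30.445, impact vy=-6.363
  bounce: vy ← 0.49·6.363 = 3.118
Arc 4: start y=0.000, vy=3.118 → t=0.636, apex=0.496, x_land=32.621, impact vy=-3.118
  bounce: vy ← 0.49·3.118 = 1.528
Arc 5: start y=0.000, vy=1.528 → t=0.312, apex=0.119, x_land=33.687, impact vy=-1.528
  bounce: vy ← 0.49·1.528 = 0.749
Arc 6: start y=0.000, vy=0.749 → t=0.153, apex=0.029, x_land=34.210, impact vy=-0.749
  bounce: vy ← 0.49·0.749 = 0.367
Arc 7: start y=0.000, vy=0.367 → t=0.075, apex=0.007, x_land=34.466, impact vy=-0.367
  bounce: vy ← 0.49·0.367 = 0.180

1 4.953 35.834 16.940
2 2.650 8.604 26.004
3 1.299 2.066 30.445
4 0.636 0.496 32.621
5 0.312 0.119 33.687
6 0.153 0.029 34.210
7 0.075 0.007 34.466
final: 34.466 0.180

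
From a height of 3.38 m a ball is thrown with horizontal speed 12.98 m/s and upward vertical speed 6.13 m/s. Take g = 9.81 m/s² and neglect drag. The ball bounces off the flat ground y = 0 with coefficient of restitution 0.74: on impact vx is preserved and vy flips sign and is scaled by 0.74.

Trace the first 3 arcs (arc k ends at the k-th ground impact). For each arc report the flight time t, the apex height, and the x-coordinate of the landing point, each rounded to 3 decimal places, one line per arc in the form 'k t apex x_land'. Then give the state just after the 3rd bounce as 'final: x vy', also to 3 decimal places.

1 1.664 5.295 21.597
2 1.538 2.900 41.557
3 1.138 1.588 56.328
final: 56.328 4.130

Arc 1: start y=3.380, vy=6.130 → t=1.664, apex=5.295, x_land=21.597, impact vy=-10.193
  bounce: vy ← 0.74·10.193 = 7.543
Arc 2: start y=0.000, vy=7.543 → t=1.538, apex=2.900, x_land=41.557, impact vy=-7.543
  bounce: vy ← 0.74·7.543 = 5.582
Arc 3: start y=0.000, vy=5.582 → t=1.138, apex=1.588, x_land=56.328, impact vy=-5.582
  bounce: vy ← 0.74·5.582 = 4.130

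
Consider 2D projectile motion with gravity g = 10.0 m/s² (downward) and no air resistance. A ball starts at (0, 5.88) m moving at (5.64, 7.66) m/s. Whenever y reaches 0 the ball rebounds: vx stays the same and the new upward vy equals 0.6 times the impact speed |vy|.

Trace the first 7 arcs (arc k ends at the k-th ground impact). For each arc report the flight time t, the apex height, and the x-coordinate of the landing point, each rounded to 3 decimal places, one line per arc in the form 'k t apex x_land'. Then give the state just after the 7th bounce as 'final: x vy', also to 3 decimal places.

1 2.094 8.814 11.808
2 1.593 3.173 20.794
3 0.956 1.142 26.186
4 0.574 0.411 29.421
5 0.344 0.148 31.361
6 0.206 0.053 32.526
7 0.124 0.019 33.225
final: 33.225 0.372

Arc 1: start y=5.880, vy=7.660 → t=2.094, apex=8.814, x_land=11.808, impact vy=-13.277
  bounce: vy ← 0.6·13.277 = 7.966
Arc 2: start y=0.000, vy=7.966 → t=1.593, apex=3.173, x_land=20.794, impact vy=-7.966
  bounce: vy ← 0.6·7.966 = 4.780
Arc 3: start y=0.000, vy=4.780 → t=0.956, apex=1.142, x_land=26.186, impact vy=-4.780
  bounce: vy ← 0.6·4.780 = 2.868
Arc 4: start y=0.000, vy=2.868 → t=0.574, apex=0.411, x_land=29.421, impact vy=-2.868
  bounce: vy ← 0.6·2.868 = 1.721
Arc 5: start y=0.000, vy=1.721 → t=0.344, apex=0.148, x_land=31.361, impact vy=-1.721
  bounce: vy ← 0.6·1.721 = 1.032
Arc 6: start y=0.000, vy=1.032 → t=0.206, apex=0.053, x_land=32.526, impact vy=-1.032
  bounce: vy ← 0.6·1.032 = 0.619
Arc 7: start y=0.000, vy=0.619 → t=0.124, apex=0.019, x_land=33.225, impact vy=-0.619
  bounce: vy ← 0.6·0.619 = 0.372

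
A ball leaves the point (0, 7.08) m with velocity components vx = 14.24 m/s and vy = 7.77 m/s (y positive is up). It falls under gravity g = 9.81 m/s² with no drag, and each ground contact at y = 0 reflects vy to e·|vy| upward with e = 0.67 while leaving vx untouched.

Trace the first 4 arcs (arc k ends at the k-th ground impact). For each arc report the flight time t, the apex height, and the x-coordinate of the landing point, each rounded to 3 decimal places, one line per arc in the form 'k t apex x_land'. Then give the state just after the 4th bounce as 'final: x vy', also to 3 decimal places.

1 2.231 10.157 31.770
2 1.928 4.560 59.229
3 1.292 2.047 77.626
4 0.866 0.919 89.953
final: 89.953 2.845

Arc 1: start y=7.080, vy=7.770 → t=2.231, apex=10.157, x_land=31.770, impact vy=-14.117
  bounce: vy ← 0.67·14.117 = 9.458
Arc 2: start y=0.000, vy=9.458 → t=1.928, apex=4.560, x_land=59.229, impact vy=-9.458
  bounce: vy ← 0.67·9.458 = 6.337
Arc 3: start y=0.000, vy=6.337 → t=1.292, apex=2.047, x_land=77.626, impact vy=-6.337
  bounce: vy ← 0.67·6.337 = 4.246
Arc 4: start y=0.000, vy=4.246 → t=0.866, apex=0.919, x_land=89.953, impact vy=-4.246
  bounce: vy ← 0.67·4.246 = 2.845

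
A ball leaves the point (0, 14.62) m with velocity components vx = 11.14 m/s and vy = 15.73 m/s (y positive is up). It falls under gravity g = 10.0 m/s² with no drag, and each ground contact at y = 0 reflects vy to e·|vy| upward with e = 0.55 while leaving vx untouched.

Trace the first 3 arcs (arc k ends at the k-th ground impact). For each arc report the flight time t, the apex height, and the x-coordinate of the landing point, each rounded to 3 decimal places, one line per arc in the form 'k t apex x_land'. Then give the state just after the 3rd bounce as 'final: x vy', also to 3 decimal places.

1 3.896 26.992 43.406
2 2.556 8.165 71.878
3 1.406 2.470 87.537
final: 87.537 3.866

Arc 1: start y=14.620, vy=15.730 → t=3.896, apex=26.992, x_land=43.406, impact vy=-23.234
  bounce: vy ← 0.55·23.234 = 12.779
Arc 2: start y=0.000, vy=12.779 → t=2.556, apex=8.165, x_land=71.878, impact vy=-12.779
  bounce: vy ← 0.55·12.779 = 7.028
Arc 3: start y=0.000, vy=7.028 → t=1.406, apex=2.470, x_land=87.537, impact vy=-7.028
  bounce: vy ← 0.55·7.028 = 3.866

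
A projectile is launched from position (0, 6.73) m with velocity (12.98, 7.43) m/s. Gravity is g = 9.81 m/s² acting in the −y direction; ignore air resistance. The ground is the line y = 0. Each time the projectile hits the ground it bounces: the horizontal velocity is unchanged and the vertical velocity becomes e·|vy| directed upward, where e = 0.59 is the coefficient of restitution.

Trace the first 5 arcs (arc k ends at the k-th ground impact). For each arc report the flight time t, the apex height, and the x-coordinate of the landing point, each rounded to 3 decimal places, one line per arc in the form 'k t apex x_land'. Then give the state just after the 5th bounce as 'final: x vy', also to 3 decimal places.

1 2.152 9.544 27.937
2 1.646 3.322 49.301
3 0.971 1.156 61.906
4 0.573 0.403 69.343
5 0.338 0.140 73.731
final: 73.731 0.978

Arc 1: start y=6.730, vy=7.430 → t=2.152, apex=9.544, x_land=27.937, impact vy=-13.684
  bounce: vy ← 0.59·13.684 = 8.073
Arc 2: start y=0.000, vy=8.073 → t=1.646, apex=3.322, x_land=49.301, impact vy=-8.073
  bounce: vy ← 0.59·8.073 = 4.763
Arc 3: start y=0.000, vy=4.763 → t=0.971, apex=1.156, x_land=61.906, impact vy=-4.763
  bounce: vy ← 0.59·4.763 = 2.810
Arc 4: start y=0.000, vy=2.810 → t=0.573, apex=0.403, x_land=69.343, impact vy=-2.810
  bounce: vy ← 0.59·2.810 = 1.658
Arc 5: start y=0.000, vy=1.658 → t=0.338, apex=0.140, x_land=73.731, impact vy=-1.658
  bounce: vy ← 0.59·1.658 = 0.978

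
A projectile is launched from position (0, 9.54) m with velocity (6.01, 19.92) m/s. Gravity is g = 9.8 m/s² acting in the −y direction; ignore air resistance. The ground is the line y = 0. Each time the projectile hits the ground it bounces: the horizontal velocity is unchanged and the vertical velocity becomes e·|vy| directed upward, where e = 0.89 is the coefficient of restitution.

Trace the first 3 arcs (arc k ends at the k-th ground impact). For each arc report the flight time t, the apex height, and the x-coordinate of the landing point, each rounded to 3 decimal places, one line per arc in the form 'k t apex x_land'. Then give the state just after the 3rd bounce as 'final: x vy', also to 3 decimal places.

1 4.498 29.785 27.034
2 4.389 23.593 53.409
3 3.906 18.688 76.883
final: 76.883 17.033

Arc 1: start y=9.540, vy=19.920 → t=4.498, apex=29.785, x_land=27.034, impact vy=-24.162
  bounce: vy ← 0.89·24.162 = 21.504
Arc 2: start y=0.000, vy=21.504 → t=4.389, apex=23.593, x_land=53.409, impact vy=-21.504
  bounce: vy ← 0.89·21.504 = 19.139
Arc 3: start y=0.000, vy=19.139 → t=3.906, apex=18.688, x_land=76.883, impact vy=-19.139
  bounce: vy ← 0.89·19.139 = 17.033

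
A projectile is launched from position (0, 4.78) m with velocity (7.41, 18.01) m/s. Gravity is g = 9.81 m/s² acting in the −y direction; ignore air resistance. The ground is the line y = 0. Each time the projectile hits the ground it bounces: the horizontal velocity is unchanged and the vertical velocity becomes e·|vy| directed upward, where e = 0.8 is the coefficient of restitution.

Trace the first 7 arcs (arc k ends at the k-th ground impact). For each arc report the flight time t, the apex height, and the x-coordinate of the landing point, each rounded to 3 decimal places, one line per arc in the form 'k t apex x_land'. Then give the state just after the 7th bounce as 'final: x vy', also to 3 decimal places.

1 3.920 21.312 29.050
2 3.335 13.640 53.763
3 2.668 8.729 73.534
4 2.134 5.587 89.350
5 1.708 3.576 102.004
6 1.366 2.288 112.126
7 1.093 1.465 120.224
final: 120.224 4.288

Arc 1: start y=4.780, vy=18.010 → t=3.920, apex=21.312, x_land=29.050, impact vy=-20.449
  bounce: vy ← 0.8·20.449 = 16.359
Arc 2: start y=0.000, vy=16.359 → t=3.335, apex=13.640, x_land=53.763, impact vy=-16.359
  bounce: vy ← 0.8·16.359 = 13.087
Arc 3: start y=0.000, vy=13.087 → t=2.668, apex=8.729, x_land=73.534, impact vy=-13.087
  bounce: vy ← 0.8·13.087 = 10.470
Arc 4: start y=0.000, vy=10.470 → t=2.134, apex=5.587, x_land=89.350, impact vy=-10.470
  bounce: vy ← 0.8·10.470 = 8.376
Arc 5: start y=0.000, vy=8.376 → t=1.708, apex=3.576, x_land=102.004, impact vy=-8.376
  bounce: vy ← 0.8·8.376 = 6.701
Arc 6: start y=0.000, vy=6.701 → t=1.366, apex=2.288, x_land=112.126, impact vy=-6.701
  bounce: vy ← 0.8·6.701 = 5.360
Arc 7: start y=0.000, vy=5.360 → t=1.093, apex=1.465, x_land=120.224, impact vy=-5.360
  bounce: vy ← 0.8·5.360 = 4.288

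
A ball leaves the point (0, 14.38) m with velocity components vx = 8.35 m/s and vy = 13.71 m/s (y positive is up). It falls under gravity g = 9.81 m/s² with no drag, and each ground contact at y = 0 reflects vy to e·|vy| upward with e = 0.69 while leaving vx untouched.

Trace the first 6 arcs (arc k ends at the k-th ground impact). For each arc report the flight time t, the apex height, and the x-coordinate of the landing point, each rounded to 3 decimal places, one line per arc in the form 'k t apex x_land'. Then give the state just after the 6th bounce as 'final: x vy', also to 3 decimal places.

1 3.608 23.960 30.125
2 3.050 11.407 55.592
3 2.105 5.431 73.165
4 1.452 2.586 85.290
5 1.002 1.231 93.657
6 0.691 0.586 99.430
final: 99.430 2.340

Arc 1: start y=14.380, vy=13.710 → t=3.608, apex=23.960, x_land=30.125, impact vy=-21.682
  bounce: vy ← 0.69·21.682 = 14.960
Arc 2: start y=0.000, vy=14.960 → t=3.050, apex=11.407, x_land=55.592, impact vy=-14.960
  bounce: vy ← 0.69·14.960 = 10.323
Arc 3: start y=0.000, vy=10.323 → t=2.105, apex=5.431, x_land=73.165, impact vy=-10.323
  bounce: vy ← 0.69·10.323 = 7.123
Arc 4: start y=0.000, vy=7.123 → t=1.452, apex=2.586, x_land=85.290, impact vy=-7.123
  bounce: vy ← 0.69·7.123 = 4.915
Arc 5: start y=0.000, vy=4.915 → t=1.002, apex=1.231, x_land=93.657, impact vy=-4.915
  bounce: vy ← 0.69·4.915 = 3.391
Arc 6: start y=0.000, vy=3.391 → t=0.691, apex=0.586, x_land=99.430, impact vy=-3.391
  bounce: vy ← 0.69·3.391 = 2.340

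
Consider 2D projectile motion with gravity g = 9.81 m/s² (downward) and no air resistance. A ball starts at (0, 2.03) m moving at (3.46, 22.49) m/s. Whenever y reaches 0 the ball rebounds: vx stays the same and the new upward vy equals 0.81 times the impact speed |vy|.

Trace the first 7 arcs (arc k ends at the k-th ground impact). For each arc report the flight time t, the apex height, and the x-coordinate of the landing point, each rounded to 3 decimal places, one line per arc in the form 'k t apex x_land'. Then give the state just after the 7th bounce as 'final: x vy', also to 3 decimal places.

Arc 1: start y=2.030, vy=22.490 → t=4.674, apex=27.810, x_land=16.171, impact vy=-23.359
  bounce: vy ← 0.81·23.359 = 18.921
Arc 2: start y=0.000, vy=18.921 → t=3.857, apex=18.246, x_land=29.517, impact vy=-18.921
  bounce: vy ← 0.81·18.921 = 15.326
Arc 3: start y=0.000, vy=15.326 → t=3.124, apex=11.971, x_land=40.328, impact vy=-15.326
  bounce: vy ← 0.81·15.326 = 12.414
Arc 4: start y=0.000, vy=12.414 → t=2.531, apex=7.854, x_land=49.085, impact vy=-12.414
  bounce: vy ← 0.81·12.414 = 10.055
Arc 5: start y=0.000, vy=10.055 → t=2.050, apex=5.153, x_land=56.178, impact vy=-10.055
  bounce: vy ← 0.81·10.055 = 8.145
Arc 6: start y=0.000, vy=8.145 → t=1.660, apex=3.381, x_land=61.923, impact vy=-8.145
  bounce: vy ← 0.81·8.145 = 6.597
Arc 7: start y=0.000, vy=6.597 → t=1.345, apex=2.218, x_land=66.577, impact vy=-6.597
  bounce: vy ← 0.81·6.597 = 5.344

1 4.674 27.810 16.171
2 3.857 18.246 29.517
3 3.124 11.971 40.328
4 2.531 7.854 49.085
5 2.050 5.153 56.178
6 1.660 3.381 61.923
7 1.345 2.218 66.577
final: 66.577 5.344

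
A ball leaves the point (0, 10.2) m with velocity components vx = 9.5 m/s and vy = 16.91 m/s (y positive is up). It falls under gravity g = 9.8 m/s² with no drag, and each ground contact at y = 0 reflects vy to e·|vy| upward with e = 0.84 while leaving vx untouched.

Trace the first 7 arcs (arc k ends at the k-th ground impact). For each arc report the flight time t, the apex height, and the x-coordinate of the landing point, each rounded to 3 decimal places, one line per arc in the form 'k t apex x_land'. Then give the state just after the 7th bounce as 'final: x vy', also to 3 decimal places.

Arc 1: start y=10.200, vy=16.910 → t=3.975, apex=24.789, x_land=37.760, impact vy=-22.042
  bounce: vy ← 0.84·22.042 = 18.516
Arc 2: start y=0.000, vy=18.516 → t=3.779, apex=17.491, x_land=73.658, impact vy=-18.516
  bounce: vy ← 0.84·18.516 = 15.553
Arc 3: start y=0.000, vy=15.553 → t=3.174, apex=12.342, x_land=103.812, impact vy=-15.553
  bounce: vy ← 0.84·15.553 = 13.065
Arc 4: start y=0.000, vy=13.065 → t=2.666, apex=8.708, x_land=129.141, impact vy=-13.065
  bounce: vy ← 0.84·13.065 = 10.974
Arc 5: start y=0.000, vy=10.974 → t=2.240, apex=6.145, x_land=150.418, impact vy=-10.974
  bounce: vy ← 0.84·10.974 = 9.218
Arc 6: start y=0.000, vy=9.218 → t=1.881, apex=4.336, x_land=168.290, impact vy=-9.218
  bounce: vy ← 0.84·9.218 = 7.743
Arc 7: start y=0.000, vy=7.743 → t=1.580, apex=3.059, x_land=183.303, impact vy=-7.743
  bounce: vy ← 0.84·7.743 = 6.505

1 3.975 24.789 37.760
2 3.779 17.491 73.658
3 3.174 12.342 103.812
4 2.666 8.708 129.141
5 2.240 6.145 150.418
6 1.881 4.336 168.290
7 1.580 3.059 183.303
final: 183.303 6.505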